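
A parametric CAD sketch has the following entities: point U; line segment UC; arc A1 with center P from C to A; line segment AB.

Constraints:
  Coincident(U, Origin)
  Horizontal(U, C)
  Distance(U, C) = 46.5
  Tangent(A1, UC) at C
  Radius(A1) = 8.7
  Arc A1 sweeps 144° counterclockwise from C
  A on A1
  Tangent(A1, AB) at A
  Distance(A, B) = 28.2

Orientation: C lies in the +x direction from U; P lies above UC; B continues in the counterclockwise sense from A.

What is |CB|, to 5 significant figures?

36.844

On A1, C sits at bearing -90° from P; a 144° counterclockwise sweep puts A at bearing 54°, so A = P + 8.7·(cos 54°, sin 54°) = (51.614, 15.738). Since A1 is tangent to AB there, PA ⟂ AB, so AB runs along (−sin 54°, cos 54°); with |AB| = 28.2, B = (28.799, 32.314). Then |CB| = |B − C| = 36.844.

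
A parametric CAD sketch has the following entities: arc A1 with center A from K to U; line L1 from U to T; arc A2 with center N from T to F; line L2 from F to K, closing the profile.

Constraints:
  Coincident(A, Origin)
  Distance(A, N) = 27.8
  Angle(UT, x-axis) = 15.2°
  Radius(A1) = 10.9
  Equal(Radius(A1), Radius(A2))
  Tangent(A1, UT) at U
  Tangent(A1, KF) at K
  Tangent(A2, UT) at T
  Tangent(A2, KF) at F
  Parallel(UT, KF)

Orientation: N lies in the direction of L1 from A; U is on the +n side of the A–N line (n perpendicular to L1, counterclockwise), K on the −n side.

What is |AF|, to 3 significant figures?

29.9

The slot axis is L1's direction at 15.2°, so u = (cos 15.2°, sin 15.2°) = (0.965, 0.262) and n = (−sin 15.2°, cos 15.2°) = (-0.262, 0.965). A is at the origin and N lies 27.8 along u from A, so N = 27.8·u = (26.8, 7.29). Tangency of A1 to both parallel lines with radius 10.9 puts U and K at A ± 10.9·n: U = (-2.86, 10.5), K = (2.86, -10.5). Equal radii place T and F the same way about N: T = N + 10.9·n = (24.0, 17.8), F = N − 10.9·n = (29.7, -3.23). Then |AF| = |F − A| = 29.9.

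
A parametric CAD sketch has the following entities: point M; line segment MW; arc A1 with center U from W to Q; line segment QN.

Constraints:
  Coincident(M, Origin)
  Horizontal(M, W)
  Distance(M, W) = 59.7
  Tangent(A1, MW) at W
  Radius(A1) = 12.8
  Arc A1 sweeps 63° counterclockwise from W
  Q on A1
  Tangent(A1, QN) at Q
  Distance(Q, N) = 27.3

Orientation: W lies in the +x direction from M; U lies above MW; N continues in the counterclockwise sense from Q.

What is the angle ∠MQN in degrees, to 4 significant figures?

122.6°

M is at the origin; M and W share the same y with |MW| = 59.7 and W on the +x side, so W = (59.70, 0.000). Since A1 is tangent to MW there, UW ⟂ MW, so U = W + (0, 12.8) = (59.70, 12.80). On A1, W sits at bearing -90° from U; a 63° counterclockwise sweep puts Q at bearing -27°, so Q = U + 12.8·(cos -27°, sin -27°) = (71.10, 6.989). A1 meets QN tangentially, so UQ is at right angles to QN, so QN runs along (−sin -27°, cos -27°); with |QN| = 27.3, N = (83.50, 31.31). Then cos ∠MQN = QM·QN / (|QM||QN|), giving 122.6°.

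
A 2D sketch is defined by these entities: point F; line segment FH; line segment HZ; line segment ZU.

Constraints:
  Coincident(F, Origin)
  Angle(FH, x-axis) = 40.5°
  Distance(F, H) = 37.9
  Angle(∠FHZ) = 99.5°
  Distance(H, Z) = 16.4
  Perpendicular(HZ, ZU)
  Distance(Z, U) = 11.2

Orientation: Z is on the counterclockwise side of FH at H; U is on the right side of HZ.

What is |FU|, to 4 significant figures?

53.60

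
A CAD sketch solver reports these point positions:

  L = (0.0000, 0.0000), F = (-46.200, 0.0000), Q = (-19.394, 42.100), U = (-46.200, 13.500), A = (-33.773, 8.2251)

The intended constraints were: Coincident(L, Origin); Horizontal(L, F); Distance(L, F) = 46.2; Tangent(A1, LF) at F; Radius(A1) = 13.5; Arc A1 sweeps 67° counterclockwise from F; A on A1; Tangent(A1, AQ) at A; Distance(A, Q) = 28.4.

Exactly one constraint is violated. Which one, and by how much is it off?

Distance(A, Q) = 28.4 — off by 8.40.

L = (0.00, 0.00) ✓; L.y = 0.00, F.y = 0.00 ✓; |LF| = 46.20 ✓; ∠(UF, FL) = 90.00° ✓; |UF| = 13.50 ✓; bearing(U→A) − bearing(U→F) = 67.00° ✓; |UA| = 13.50 ✓; ∠(UA, AQ) = 90.00° ✓; |AQ| = 36.80 ✗.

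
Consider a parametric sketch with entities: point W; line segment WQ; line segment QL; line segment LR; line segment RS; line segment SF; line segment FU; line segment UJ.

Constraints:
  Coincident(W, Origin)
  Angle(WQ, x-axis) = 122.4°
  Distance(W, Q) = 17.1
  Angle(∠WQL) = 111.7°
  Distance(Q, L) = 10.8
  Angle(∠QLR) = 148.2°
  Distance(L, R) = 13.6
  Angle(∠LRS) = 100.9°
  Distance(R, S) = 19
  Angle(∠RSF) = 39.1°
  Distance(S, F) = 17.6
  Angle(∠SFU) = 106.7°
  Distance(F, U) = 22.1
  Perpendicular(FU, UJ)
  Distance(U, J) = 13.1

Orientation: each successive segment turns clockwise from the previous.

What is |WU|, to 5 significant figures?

40.074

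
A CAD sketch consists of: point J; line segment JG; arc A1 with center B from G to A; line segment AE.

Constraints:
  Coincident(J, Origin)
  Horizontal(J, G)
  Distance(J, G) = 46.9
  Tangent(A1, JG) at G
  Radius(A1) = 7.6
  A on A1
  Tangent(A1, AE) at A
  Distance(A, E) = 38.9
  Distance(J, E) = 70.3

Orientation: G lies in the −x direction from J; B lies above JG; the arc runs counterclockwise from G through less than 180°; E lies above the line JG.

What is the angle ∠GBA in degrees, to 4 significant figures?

109.1°

Checks: ∠(BG, GJ) = 90.00° ✓; |BG| = 7.600 ✓; |BA| = 7.600 ✓; ∠(BA, AE) = 90.00° ✓; |AE| = 38.90 ✓; |JE| = 70.30 ✓.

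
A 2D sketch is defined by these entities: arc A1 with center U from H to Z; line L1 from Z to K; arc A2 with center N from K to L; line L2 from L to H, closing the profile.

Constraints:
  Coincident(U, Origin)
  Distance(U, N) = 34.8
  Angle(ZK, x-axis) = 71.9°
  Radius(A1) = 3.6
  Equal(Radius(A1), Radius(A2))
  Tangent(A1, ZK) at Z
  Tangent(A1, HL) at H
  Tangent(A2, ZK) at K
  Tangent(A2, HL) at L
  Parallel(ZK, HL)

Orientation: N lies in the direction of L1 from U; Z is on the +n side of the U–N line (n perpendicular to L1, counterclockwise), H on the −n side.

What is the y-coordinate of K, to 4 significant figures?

34.20

Tangency of A1 to both parallel lines with radius 3.6 puts Z and H at U ± 3.6·n: Z = (-3.422, 1.118), H = (3.422, -1.118). Equal radii place K and L the same way about N: K = N + 3.6·n = (7.390, 34.20), L = N − 3.6·n = (14.23, 31.96). So K.y = 34.20.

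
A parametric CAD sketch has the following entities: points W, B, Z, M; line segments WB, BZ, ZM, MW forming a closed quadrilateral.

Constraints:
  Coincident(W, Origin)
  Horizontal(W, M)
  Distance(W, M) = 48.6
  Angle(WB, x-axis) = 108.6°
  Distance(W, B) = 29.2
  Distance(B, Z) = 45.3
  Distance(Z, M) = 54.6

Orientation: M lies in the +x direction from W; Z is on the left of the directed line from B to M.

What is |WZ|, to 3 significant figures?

59.0

Checks: |BZ| = 45.30 ✓; |ZM| = 54.60 ✓.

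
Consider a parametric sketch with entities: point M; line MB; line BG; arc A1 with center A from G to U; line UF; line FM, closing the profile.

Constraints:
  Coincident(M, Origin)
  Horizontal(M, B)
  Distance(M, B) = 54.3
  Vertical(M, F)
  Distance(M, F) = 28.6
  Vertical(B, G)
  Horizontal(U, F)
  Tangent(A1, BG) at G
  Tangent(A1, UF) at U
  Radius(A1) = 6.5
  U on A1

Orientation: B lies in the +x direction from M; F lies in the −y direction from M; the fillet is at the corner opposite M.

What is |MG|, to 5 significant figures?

58.625

M is at the origin; M and B share the same y with |MB| = 54.3 and B on the +x side, so B = (54.300, 0.0000). M and F share the same x with |MF| = 28.6 and F on the −y side, so F = (0.0000, -28.600). The virtual corner opposite M is at (54.300, -28.600). The tangent condition forces AG to be normal to BG and since A1 is tangent to UF there, AU ⟂ UF, with radius 6.5, so the center A sits 6.5 in from both sides at A = (47.800, -22.100). That places the tangent points at G = (54.300, -22.100) on BG and U = (47.800, -28.600) on UF. Then |MG| = |G − M| = 58.625.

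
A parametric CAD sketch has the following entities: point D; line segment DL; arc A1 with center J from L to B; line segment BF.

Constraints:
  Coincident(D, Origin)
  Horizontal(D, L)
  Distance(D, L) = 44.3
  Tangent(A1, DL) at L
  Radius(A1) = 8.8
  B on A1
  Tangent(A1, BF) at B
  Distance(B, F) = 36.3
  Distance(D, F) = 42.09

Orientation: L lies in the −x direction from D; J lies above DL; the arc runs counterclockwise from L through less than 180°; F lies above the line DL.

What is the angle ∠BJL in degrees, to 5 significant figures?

62.852°

D is at the origin; D and L share the same y with |DL| = 44.3 and L on the −x side, so L = (-44.300, 0.0000). Since A1 is tangent to DL there, JL ⟂ DL, so J = L + (0, 8.8) = (-44.300, 8.8000). Since JB ⟂ BF (tangency), |JF| = √(8.8² + 36.3²) = 37.351 regardless of where B sits on A1. So F lies on both circle(D, 42.09) and circle(J, 37.351); the above-DL intersection is F = (-19.906, 37.085). B is the foot of the tangent from F: B = (-36.470, 4.7846).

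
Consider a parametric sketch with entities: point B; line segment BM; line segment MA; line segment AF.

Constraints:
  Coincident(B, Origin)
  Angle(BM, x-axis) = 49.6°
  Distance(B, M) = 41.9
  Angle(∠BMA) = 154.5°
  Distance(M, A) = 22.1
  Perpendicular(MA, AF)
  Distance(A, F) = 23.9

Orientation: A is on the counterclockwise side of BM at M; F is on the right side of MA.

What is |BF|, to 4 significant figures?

73.14

B is at the origin; BM runs at 49.6° with length 41.9, so M = 41.9·(cos 49.6°, sin 49.6°) = (27.16, 31.91). ∠BMA = 154.5°, so MA runs at 49.6° + (180° − 154.5°) = 75.10° from the x-axis; with |MA| = 22.1, A = M + 22.1·(cos 75.10°, sin 75.10°) = (32.84, 53.27). The perpendicularity gives AF at right angles to MA; with |AF| = 23.9 on the right of MA, F = A + 23.9·(0.9664, -0.2571) = (55.94, 47.12). Then |BF| = |F − B| = 73.14.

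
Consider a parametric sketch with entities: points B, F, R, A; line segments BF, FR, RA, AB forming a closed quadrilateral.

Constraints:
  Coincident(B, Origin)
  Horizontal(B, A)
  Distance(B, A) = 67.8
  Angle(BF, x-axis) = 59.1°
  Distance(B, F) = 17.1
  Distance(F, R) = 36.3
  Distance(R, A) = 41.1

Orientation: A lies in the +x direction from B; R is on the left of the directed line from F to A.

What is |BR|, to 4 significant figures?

51.61

B is at the origin; BA is horizontal with |BA| = 67.8 and A in +x, so A = (67.8, 0). BF runs at 59.1° with |BF| = 17.1, so F = (8.782, 14.67). R is determined by |FR| = 36.3 and |RA| = 41.1 together: it lies at the intersection of circle(F, 36.3) and circle(A, 41.1). With |FA| = 60.82, the foot of the radical line on FA is 27.35 from F and the perpendicular offset is √(36.3² − 27.35²) = 23.86. Taking the left-of-FA solution: R = (41.08, 31.23).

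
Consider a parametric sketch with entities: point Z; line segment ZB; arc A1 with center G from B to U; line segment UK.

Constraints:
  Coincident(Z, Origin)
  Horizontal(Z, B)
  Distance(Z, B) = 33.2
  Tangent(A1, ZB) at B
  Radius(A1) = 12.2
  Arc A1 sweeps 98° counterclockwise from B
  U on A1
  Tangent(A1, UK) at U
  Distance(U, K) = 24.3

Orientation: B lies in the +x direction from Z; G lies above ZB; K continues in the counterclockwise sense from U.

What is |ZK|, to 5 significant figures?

56.539

Z is at the origin; Z and B share the same y with |ZB| = 33.2 and B on the +x side, so B = (33.200, 0.0000). Tangency of A1 to ZB means the radius GB is perpendicular to ZB, so G = B + (0, 12.2) = (33.200, 12.200). On A1, B sits at bearing -90° from G; a 98° counterclockwise sweep puts U at bearing 8°, so U = G + 12.2·(cos 8°, sin 8°) = (45.281, 13.898). Since A1 is tangent to UK there, GU ⟂ UK, so UK runs along (−sin 8°, cos 8°); with |UK| = 24.3, K = (41.899, 37.961). Then |ZK| = |K − Z| = 56.539.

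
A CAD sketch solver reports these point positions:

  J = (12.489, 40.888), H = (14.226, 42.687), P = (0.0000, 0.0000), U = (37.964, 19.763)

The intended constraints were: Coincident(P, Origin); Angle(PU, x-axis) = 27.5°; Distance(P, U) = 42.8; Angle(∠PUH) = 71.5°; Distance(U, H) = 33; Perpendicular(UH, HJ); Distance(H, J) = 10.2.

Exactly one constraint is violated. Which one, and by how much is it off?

Distance(H, J) = 10.2 — off by 7.70.

P = (0.00, 0.00) ✓; PU at 27.50° ✓; |PU| = 42.80 ✓; ∠PUH = 71.50° ✓; |UH| = 33.00 ✓; ∠(UH, HJ) = 90.01° ✓; |HJ| = 2.501 ✗.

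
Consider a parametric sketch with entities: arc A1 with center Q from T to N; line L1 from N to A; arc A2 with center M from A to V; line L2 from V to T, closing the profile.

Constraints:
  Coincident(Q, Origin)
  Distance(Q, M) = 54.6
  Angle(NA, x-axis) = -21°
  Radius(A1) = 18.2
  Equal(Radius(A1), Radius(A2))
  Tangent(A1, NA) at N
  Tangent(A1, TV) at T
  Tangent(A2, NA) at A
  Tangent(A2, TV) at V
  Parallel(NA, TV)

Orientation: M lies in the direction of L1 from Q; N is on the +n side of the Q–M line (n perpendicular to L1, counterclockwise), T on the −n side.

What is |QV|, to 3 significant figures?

57.6

Tangency of A1 to both parallel lines with radius 18.2 puts N and T at Q ± 18.2·n: N = (6.52, 17.0), T = (-6.52, -17.0). Equal radii place A and V the same way about M: A = M + 18.2·n = (57.5, -2.58), V = M − 18.2·n = (44.5, -36.6). Then |QV| = |V − Q| = 57.6.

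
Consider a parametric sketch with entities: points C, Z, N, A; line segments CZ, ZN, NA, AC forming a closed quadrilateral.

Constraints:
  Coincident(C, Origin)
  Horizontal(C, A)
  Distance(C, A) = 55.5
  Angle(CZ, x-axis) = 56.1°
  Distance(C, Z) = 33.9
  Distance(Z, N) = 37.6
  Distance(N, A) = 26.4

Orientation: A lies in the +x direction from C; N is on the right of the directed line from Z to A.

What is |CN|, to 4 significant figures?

31.22

Checks: |ZN| = 37.60 ✓; |NA| = 26.40 ✓.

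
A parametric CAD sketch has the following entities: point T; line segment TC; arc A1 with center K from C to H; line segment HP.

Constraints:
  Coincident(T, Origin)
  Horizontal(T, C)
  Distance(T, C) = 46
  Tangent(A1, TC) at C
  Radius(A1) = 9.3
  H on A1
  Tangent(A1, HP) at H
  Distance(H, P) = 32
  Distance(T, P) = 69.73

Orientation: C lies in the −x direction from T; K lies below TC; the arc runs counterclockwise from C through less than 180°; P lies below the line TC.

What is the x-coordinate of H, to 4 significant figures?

-55.29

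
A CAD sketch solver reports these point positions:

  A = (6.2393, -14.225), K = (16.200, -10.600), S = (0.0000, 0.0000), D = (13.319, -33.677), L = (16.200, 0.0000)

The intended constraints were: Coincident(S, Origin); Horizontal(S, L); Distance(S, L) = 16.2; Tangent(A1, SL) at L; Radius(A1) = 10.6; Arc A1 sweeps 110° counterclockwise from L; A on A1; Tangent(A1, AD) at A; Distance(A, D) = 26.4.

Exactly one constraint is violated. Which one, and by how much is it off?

Distance(A, D) = 26.4 — off by 5.70.

S = (0.00, 0.00) ✓; S.y = 0.00, L.y = 0.00 ✓; |SL| = 16.20 ✓; ∠(KL, LS) = 90.00° ✓; |KL| = 10.60 ✓; bearing(K→A) − bearing(K→L) = 110.0° ✓; |KA| = 10.60 ✓; ∠(KA, AD) = 90.00° ✓; |AD| = 20.70 ✗.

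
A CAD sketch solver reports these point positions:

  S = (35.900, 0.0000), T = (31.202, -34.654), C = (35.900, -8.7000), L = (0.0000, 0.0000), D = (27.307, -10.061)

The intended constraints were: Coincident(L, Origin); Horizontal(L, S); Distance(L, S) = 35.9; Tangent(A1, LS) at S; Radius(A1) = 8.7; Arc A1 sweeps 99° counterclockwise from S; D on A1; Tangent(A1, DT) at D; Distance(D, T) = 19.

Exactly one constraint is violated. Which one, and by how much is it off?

Distance(D, T) = 19 — off by 5.90.

L = (0.00, 0.00) ✓; L.y = 0.00, S.y = 0.00 ✓; |LS| = 35.90 ✓; ∠(CS, SL) = 90.00° ✓; |CS| = 8.700 ✓; bearing(C→D) − bearing(C→S) = 99.00° ✓; |CD| = 8.700 ✓; ∠(CD, DT) = 90.00° ✓; |DT| = 24.90 ✗.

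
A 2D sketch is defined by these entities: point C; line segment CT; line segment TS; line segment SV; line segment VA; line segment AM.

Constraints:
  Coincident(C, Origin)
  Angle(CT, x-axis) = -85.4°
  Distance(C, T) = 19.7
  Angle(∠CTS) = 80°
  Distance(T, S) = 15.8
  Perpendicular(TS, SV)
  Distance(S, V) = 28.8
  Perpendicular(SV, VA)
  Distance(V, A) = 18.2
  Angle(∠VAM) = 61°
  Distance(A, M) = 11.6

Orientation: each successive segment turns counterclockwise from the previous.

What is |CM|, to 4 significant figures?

0.7719

SV is perpendicular to VA, so VA runs at -165.4°; with |VA| = 18.2, A = (-8.002, 7.629). ∠VAM = 61.0° gives AM at -46.40° from the x-axis; with |AM| = 11.6, M = (-0.002594, -0.7719). Then |CM| = |M − C| = 0.7719.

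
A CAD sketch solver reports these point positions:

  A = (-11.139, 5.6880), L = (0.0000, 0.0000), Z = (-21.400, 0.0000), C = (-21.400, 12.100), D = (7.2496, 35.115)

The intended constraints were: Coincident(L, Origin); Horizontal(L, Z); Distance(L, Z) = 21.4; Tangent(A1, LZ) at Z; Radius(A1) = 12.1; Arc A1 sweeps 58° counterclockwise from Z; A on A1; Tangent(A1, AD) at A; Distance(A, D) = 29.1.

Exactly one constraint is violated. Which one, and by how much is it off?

Distance(A, D) = 29.1 — off by 5.60.

L = (0.00, 0.00) ✓; L.y = 0.00, Z.y = 0.00 ✓; |LZ| = 21.40 ✓; ∠(CZ, ZL) = 90.00° ✓; |CZ| = 12.10 ✓; bearing(C→A) − bearing(C→Z) = 58.00° ✓; |CA| = 12.10 ✓; ∠(CA, AD) = 90.00° ✓; |AD| = 34.70 ✗.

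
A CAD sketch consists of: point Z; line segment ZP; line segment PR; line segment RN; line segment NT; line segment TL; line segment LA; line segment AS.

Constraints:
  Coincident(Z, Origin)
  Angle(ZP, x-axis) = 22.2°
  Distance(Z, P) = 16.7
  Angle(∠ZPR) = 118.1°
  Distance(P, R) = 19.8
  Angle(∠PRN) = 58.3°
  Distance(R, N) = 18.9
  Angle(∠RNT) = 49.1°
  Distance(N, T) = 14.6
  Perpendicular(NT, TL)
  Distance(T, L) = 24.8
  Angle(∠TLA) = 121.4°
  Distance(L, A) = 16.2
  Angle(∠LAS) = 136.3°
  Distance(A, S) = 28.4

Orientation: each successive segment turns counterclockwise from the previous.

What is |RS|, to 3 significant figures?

41.4

Z is at the origin; ZP runs at 22.2° with length 16.7, so P = (15.5, 6.31). ∠ZPR = 118.1° gives PR at 84.1° from the x-axis; with |PR| = 19.8, R = (17.5, 26.0). ∠PRN = 58.3° gives RN at -154° from the x-axis; with |RN| = 18.9, N = (0.481, 17.8). ∠RNT = 49.1° gives NT at -23.3° from the x-axis; with |NT| = 14.6, T = (13.9, 12.0). The perpendicularity gives TL at right angles to NT, so TL runs at 66.7°; with |TL| = 24.8, L = (23.7, 34.8). ∠TLA = 121.4° gives LA at 125° from the x-axis; with |LA| = 16.2, A = (14.3, 48.0). ∠LAS = 136.3° gives AS at 169° from the x-axis; with |AS| = 28.4, S = (-13.5, 53.4). Then |RS| = |S − R| = 41.4.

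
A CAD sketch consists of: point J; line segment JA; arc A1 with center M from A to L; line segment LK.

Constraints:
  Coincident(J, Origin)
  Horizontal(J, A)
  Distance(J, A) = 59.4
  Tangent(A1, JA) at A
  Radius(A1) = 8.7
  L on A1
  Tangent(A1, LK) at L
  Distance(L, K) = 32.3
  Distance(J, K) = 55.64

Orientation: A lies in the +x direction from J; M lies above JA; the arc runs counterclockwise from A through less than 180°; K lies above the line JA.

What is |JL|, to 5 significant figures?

67.021

J is at the origin; J and A share the same y with |JA| = 59.4 and A on the +x side, so A = (59.400, 0.0000). The tangent condition forces MA to be normal to JA, so M = A + (0, 8.7) = (59.400, 8.7000). Since ML ⟂ LK (tangency), |MK| = √(8.7² + 32.3²) = 33.451 regardless of where L sits on A1. So K lies on both circle(J, 55.64) and circle(M, 33.451); the above-JA intersection is K = (41.559, 36.996). L is the foot of the tangent from K: L = (65.299, 15.095).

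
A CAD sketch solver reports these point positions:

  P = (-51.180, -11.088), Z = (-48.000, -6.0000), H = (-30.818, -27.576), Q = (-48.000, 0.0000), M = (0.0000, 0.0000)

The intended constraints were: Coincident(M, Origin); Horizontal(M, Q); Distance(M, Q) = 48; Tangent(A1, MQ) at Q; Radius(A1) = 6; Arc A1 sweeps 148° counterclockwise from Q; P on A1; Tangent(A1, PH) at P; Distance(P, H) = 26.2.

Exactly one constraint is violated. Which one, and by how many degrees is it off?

Tangent(A1, PH) at P — off by 6.99°.

M = (0.00, 0.00) ✓; M.y = 0.00, Q.y = 0.00 ✓; |MQ| = 48.00 ✓; ∠(ZQ, QM) = 90.00° ✓; |ZQ| = 6.000 ✓; bearing(Z→P) − bearing(Z→Q) = 148.0° ✓; |ZP| = 6.000 ✓; ∠(ZP, PH) = 96.99° ✗; |PH| = 26.20 ✓.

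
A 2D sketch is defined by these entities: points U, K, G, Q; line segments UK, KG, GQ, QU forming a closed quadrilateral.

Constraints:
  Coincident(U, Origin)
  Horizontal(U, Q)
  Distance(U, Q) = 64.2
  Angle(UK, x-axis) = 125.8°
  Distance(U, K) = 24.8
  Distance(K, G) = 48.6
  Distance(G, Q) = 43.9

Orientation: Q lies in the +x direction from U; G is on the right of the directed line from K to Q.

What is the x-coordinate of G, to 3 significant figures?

22.0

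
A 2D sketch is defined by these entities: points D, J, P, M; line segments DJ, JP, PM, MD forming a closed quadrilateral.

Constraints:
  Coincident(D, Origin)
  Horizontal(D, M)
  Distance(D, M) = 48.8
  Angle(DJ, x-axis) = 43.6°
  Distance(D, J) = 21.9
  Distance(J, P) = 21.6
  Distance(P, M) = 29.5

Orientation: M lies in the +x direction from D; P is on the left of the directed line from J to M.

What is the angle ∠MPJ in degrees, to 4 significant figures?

88.94°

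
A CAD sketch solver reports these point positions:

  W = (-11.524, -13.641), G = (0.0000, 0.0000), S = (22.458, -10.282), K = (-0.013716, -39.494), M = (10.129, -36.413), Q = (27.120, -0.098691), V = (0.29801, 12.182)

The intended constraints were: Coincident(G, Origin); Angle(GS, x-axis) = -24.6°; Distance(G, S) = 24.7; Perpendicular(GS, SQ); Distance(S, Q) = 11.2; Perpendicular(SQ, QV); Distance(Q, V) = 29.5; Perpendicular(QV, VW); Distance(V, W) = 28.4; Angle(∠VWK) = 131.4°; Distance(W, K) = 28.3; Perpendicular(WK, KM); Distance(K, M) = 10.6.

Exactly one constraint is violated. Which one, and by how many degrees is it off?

Perpendicular(WK, KM) — off by 7.10°.

G = (0.00, 0.00) ✓; GS at -24.60° ✓; |GS| = 24.70 ✓; ∠(GS, SQ) = 90.00° ✓; |SQ| = 11.20 ✓; ∠(SQ, QV) = 90.00° ✓; |QV| = 29.50 ✓; ∠(QV, VW) = 90.00° ✓; |VW| = 28.40 ✓; ∠VWK = 131.4° ✓; |WK| = 28.30 ✓; ∠(WK, KM) = 82.90° ✗; |KM| = 10.60 ✓.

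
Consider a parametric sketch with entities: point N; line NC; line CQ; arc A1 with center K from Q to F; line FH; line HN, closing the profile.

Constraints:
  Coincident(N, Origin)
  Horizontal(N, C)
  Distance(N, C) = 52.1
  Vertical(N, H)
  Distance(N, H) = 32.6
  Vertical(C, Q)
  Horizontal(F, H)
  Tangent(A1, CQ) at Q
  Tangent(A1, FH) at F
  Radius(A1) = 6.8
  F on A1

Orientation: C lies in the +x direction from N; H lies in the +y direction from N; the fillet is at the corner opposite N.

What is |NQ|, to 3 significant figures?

58.1

N is at the origin; N and C share the same y with |NC| = 52.1 and C on the +x side, so C = (52.1, 0.00). NH is vertical with |NH| = 32.6 and H on the +y side, so H = (0.00, 32.6). The virtual corner opposite N is at (52.1, 32.6). Since A1 is tangent to CQ there, KQ ⟂ CQ and since A1 is tangent to FH there, KF ⟂ FH, with radius 6.8, so the center K sits 6.8 in from both sides at K = (45.3, 25.8). That places the tangent points at Q = (52.1, 25.8) on CQ and F = (45.3, 32.6) on FH. Then |NQ| = |Q − N| = 58.1.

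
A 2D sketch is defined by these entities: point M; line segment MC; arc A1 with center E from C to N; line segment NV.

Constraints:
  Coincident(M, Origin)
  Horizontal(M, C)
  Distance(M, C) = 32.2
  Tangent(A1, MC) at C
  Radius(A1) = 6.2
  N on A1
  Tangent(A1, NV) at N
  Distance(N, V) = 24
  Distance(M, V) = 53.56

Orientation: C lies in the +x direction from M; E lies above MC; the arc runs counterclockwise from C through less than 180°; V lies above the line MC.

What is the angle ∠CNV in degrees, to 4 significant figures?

145.6°

M is at the origin; MC is horizontal with |MC| = 32.2 and C on the +x side, so C = (32.20, 0.000). The tangent condition forces EC to be normal to MC, so E = C + (0, 6.2) = (32.20, 6.200). Since EN ⟂ NV (tangency), |EV| = √(6.2² + 24.0²) = 24.79 regardless of where N sits on A1. So V lies on both circle(M, 53.56) and circle(E, 24.79); the above-MC intersection is V = (46.63, 26.36). N is the foot of the tangent from V: N = (37.98, 3.968).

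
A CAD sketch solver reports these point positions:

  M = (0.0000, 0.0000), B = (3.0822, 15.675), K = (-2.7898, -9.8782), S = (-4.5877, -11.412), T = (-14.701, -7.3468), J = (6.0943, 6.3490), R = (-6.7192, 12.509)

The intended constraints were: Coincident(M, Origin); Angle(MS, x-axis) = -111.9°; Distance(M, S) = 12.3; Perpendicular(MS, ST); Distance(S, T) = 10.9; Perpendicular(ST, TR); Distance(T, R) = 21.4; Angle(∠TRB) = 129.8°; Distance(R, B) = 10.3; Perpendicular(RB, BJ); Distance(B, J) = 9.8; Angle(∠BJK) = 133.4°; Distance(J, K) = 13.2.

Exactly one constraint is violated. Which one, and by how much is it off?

Distance(J, K) = 13.2 — off by 5.30.

M = (0.00, 0.00) ✓; MS at -111.9° ✓; |MS| = 12.30 ✓; ∠(MS, ST) = 90.00° ✓; |ST| = 10.90 ✓; ∠(ST, TR) = 90.00° ✓; |TR| = 21.40 ✓; ∠TRB = 129.8° ✓; |RB| = 10.30 ✓; ∠(RB, BJ) = 90.00° ✓; |BJ| = 9.800 ✓; ∠BJK = 133.4° ✓; |JK| = 18.50 ✗.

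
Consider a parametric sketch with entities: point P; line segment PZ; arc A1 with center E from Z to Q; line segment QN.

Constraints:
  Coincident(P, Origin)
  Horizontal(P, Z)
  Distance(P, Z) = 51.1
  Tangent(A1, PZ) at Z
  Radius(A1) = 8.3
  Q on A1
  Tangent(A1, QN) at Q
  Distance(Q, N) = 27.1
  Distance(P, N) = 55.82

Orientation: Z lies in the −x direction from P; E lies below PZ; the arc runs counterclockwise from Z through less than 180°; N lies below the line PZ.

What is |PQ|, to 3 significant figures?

59.4

P is at the origin; PZ is horizontal with |PZ| = 51.1 and Z on the −x side, so Z = (-51.1, 0.00). The tangent condition forces EZ to be normal to PZ, so E = Z + (0, -8.3) = (-51.1, -8.30). Since EQ ⟂ QN (tangency), |EN| = √(8.3² + 27.1²) = 28.3 regardless of where Q sits on A1. So N lies on both circle(P, 55.82) and circle(E, 28.3); the below-PZ intersection is N = (-43.1, -35.5). Q is the foot of the tangent from N: Q = (-58.0, -12.9).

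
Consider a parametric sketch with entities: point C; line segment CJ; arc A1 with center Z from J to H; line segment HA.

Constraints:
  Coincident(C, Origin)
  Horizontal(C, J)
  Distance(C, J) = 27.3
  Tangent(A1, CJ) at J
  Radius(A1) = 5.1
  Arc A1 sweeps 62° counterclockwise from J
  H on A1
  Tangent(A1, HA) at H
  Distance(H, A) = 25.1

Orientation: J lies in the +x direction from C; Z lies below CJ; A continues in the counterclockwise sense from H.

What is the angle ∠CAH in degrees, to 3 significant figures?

51.9°

C is at the origin; CJ is horizontal with |CJ| = 27.3 and J on the +x side, so J = (27.3, 0.00). A1 meets CJ tangentially, so ZJ is at right angles to CJ, so Z = J + (0, -5.1) = (27.3, -5.10). On A1, J sits at bearing 90° from Z; a 62° counterclockwise sweep puts H at bearing 152°, so H = Z + 5.1·(cos 152°, sin 152°) = (22.8, -2.71). Tangency of A1 to HA means the radius ZH is perpendicular to HA, so HA runs along (−sin 152°, cos 152°); with |HA| = 25.1, A = (11.0, -24.9). Then cos ∠CAH = AC·AH / (|AC||AH|), giving 51.9°.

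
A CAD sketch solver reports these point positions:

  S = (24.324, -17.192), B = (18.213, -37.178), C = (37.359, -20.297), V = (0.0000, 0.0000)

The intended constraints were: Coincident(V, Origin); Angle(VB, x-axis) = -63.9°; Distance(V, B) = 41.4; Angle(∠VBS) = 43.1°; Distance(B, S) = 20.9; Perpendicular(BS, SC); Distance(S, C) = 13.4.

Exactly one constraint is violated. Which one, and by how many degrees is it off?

Perpendicular(BS, SC) — off by 3.60°.

V = (0.00, 0.00) ✓; VB at -63.90° ✓; |VB| = 41.40 ✓; ∠VBS = 43.10° ✓; |BS| = 20.90 ✓; ∠(BS, SC) = 86.40° ✗; |SC| = 13.40 ✓.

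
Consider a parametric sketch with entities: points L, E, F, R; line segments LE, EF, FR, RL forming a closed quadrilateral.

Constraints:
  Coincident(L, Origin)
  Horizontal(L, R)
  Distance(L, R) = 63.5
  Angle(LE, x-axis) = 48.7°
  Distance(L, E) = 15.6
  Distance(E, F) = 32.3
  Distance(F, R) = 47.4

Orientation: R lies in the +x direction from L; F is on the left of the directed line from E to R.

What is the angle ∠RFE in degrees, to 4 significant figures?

83.96°

L is at the origin; L and R share the same y with |LR| = 63.5 and R in +x, so R = (63.5, 0). LE runs at 48.7° with |LE| = 15.6, so E = (10.30, 11.72). F is determined by |EF| = 32.3 and |FR| = 47.4 together: it lies at the intersection of circle(E, 32.3) and circle(R, 47.4). With |ER| = 54.48, the foot of the radical line on ER is 16.19 from E and the perpendicular offset is √(32.3² − 16.19²) = 27.95. Taking the left-of-ER solution: F = (32.12, 35.53).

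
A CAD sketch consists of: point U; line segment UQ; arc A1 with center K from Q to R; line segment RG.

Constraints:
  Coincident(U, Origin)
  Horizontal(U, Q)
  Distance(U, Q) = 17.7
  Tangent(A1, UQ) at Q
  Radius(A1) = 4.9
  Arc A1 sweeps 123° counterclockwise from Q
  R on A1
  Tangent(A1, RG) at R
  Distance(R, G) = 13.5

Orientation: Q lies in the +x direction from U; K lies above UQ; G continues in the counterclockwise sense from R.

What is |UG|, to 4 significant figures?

23.79

On A1, Q sits at bearing -90° from K; a 123° counterclockwise sweep puts R at bearing 33°, so R = K + 4.9·(cos 33°, sin 33°) = (21.81, 7.569). Since A1 is tangent to RG there, KR ⟂ RG, so RG runs along (−sin 33°, cos 33°); with |RG| = 13.5, G = (14.46, 18.89). Then |UG| = |G − U| = 23.79.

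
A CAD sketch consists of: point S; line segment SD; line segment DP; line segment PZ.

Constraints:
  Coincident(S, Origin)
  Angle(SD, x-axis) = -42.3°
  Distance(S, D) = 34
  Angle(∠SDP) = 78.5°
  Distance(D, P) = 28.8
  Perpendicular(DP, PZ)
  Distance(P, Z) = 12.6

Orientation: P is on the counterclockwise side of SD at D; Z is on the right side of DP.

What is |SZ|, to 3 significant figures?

50.9

S is at the origin; SD runs at -42.3° with length 34.0, so D = 34.0·(cos -42.3°, sin -42.3°) = (25.1, -22.9). ∠SDP = 78.5°, so DP runs at -42.3° + (180° − 78.5°) = 59.2° from the x-axis; with |DP| = 28.8, P = D + 28.8·(cos 59.2°, sin 59.2°) = (39.9, 1.86). DP is perpendicular to PZ; with |PZ| = 12.6 on the right of DP, Z = P + 12.6·(0.859, -0.512) = (50.7, -4.60). Then |SZ| = |Z − S| = 50.9.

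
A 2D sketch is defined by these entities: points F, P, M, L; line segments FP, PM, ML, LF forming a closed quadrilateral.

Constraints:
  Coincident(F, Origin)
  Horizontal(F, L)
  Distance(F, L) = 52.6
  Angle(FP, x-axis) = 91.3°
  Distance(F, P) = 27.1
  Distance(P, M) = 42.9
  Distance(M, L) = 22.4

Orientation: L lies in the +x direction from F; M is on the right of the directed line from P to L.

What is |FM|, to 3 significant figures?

30.5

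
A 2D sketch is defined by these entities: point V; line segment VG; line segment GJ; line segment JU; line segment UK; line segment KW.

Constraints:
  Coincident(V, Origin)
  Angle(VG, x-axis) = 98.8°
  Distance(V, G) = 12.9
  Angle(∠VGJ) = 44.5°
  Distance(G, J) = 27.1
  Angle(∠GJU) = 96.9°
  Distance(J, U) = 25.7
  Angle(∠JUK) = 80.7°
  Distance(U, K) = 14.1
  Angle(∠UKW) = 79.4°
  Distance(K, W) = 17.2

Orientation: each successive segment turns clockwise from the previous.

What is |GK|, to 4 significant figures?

29.67

V is at the origin; VG runs at 98.8° with length 12.9, so G = (-1.974, 12.75). ∠VGJ = 44.5° gives GJ at -36.70° from the x-axis; with |GJ| = 27.1, J = (19.75, -3.447). ∠GJU = 96.9° gives JU at -119.8° from the x-axis; with |JU| = 25.7, U = (6.982, -25.75). ∠JUK = 80.7° gives UK at 140.9° from the x-axis; with |UK| = 14.1, K = (-3.960, -16.86). Then |GK| = |K − G| = 29.67.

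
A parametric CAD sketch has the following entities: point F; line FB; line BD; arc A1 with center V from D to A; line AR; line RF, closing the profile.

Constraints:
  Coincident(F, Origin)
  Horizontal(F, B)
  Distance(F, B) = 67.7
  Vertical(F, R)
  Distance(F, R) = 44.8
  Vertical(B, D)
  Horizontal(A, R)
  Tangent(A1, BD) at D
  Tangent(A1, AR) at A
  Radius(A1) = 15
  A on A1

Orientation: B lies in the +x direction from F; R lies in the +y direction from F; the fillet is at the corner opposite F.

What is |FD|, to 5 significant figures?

73.968

The virtual corner opposite F is at (67.700, 44.800). The tangent condition forces VD to be normal to BD and A1 meets AR tangentially, so VA is at right angles to AR, with radius 15.0, so the center V sits 15.0 in from both sides at V = (52.700, 29.800). That places the tangent points at D = (67.700, 29.800) on BD and A = (52.700, 44.800) on AR. Then |FD| = |D − F| = 73.968.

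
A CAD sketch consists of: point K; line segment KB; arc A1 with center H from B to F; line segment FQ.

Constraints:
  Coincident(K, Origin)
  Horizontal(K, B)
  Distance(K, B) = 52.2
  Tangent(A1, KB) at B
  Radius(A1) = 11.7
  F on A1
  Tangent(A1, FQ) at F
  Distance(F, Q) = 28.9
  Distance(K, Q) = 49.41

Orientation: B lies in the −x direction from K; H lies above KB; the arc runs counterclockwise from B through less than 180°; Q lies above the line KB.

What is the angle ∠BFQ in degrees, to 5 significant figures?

142.63°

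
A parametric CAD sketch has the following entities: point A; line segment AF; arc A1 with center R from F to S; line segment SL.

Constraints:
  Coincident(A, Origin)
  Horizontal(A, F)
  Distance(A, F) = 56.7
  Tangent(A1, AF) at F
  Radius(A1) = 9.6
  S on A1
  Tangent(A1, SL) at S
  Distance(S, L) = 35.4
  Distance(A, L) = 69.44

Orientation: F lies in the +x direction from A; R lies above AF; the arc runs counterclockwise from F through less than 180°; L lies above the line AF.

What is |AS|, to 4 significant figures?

66.90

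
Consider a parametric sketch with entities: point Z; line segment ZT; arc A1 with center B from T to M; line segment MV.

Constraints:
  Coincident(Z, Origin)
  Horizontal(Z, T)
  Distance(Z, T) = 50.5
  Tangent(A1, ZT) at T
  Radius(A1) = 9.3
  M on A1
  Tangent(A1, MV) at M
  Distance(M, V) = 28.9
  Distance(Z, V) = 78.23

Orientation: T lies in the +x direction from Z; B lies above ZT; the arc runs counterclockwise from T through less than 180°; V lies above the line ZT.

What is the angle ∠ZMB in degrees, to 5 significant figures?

31.909°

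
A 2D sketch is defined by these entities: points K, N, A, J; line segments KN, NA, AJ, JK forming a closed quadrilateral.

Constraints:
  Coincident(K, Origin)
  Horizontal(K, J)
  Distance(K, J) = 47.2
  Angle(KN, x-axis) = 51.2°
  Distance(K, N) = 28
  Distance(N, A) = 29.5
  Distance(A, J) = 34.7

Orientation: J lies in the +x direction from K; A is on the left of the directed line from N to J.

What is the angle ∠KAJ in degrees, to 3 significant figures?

57.0°

Checks: KN at 51.20° ✓; |NA| = 29.50 ✓; |AJ| = 34.70 ✓.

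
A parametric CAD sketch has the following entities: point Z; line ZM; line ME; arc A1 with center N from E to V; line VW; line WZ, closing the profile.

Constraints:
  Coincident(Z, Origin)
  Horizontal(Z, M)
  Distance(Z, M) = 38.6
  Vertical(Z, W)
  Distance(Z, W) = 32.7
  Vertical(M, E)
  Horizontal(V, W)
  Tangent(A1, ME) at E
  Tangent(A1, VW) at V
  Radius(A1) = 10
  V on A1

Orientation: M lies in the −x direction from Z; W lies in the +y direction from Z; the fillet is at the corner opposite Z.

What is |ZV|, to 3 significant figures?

43.4

Z is at the origin; Z and M share the same y with |ZM| = 38.6 and M on the −x side, so M = (-38.6, 0.00). Z and W share the same x with |ZW| = 32.7 and W on the +y side, so W = (0.00, 32.7). The virtual corner opposite Z is at (-38.6, 32.7). Tangency of A1 to ME means the radius NE is perpendicular to ME and tangency of A1 to VW means the radius NV is perpendicular to VW, with radius 10.0, so the center N sits 10.0 in from both sides at N = (-28.6, 22.7). That places the tangent points at E = (-38.6, 22.7) on ME and V = (-28.6, 32.7) on VW. Then |ZV| = |V − Z| = 43.4.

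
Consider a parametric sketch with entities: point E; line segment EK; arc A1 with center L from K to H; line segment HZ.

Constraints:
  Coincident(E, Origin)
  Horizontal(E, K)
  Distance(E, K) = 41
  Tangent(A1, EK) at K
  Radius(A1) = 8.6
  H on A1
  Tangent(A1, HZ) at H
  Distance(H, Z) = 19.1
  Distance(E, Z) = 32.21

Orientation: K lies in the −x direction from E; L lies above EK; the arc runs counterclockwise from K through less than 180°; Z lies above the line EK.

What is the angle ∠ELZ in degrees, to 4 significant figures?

48.79°

Checks: E.y = 0.00, K.y = 0.00 ✓; |LH| = 8.600 ✓; ∠(LH, HZ) = 90.00° ✓; |HZ| = 19.10 ✓; |EZ| = 32.21 ✓.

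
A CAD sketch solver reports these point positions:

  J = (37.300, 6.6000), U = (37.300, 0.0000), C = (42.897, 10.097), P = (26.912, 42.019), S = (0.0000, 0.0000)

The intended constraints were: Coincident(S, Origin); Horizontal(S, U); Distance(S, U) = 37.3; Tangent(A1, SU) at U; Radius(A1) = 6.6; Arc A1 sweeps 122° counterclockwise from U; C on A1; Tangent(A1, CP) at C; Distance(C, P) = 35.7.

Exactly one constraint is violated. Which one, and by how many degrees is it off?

Tangent(A1, CP) at C — off by 5.40°.

S = (0.00, 0.00) ✓; S.y = 0.00, U.y = 0.00 ✓; |SU| = 37.30 ✓; ∠(JU, US) = 90.00° ✓; |JU| = 6.600 ✓; bearing(J→C) − bearing(J→U) = 122.0° ✓; |JC| = 6.600 ✓; ∠(JC, CP) = 95.40° ✗; |CP| = 35.70 ✓.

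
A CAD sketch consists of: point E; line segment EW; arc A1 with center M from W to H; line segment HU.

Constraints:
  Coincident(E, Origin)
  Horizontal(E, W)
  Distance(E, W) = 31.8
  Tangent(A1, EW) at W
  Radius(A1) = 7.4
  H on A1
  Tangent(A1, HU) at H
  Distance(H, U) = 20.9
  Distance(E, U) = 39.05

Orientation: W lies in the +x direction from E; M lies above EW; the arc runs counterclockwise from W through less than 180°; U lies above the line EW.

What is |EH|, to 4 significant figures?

39.65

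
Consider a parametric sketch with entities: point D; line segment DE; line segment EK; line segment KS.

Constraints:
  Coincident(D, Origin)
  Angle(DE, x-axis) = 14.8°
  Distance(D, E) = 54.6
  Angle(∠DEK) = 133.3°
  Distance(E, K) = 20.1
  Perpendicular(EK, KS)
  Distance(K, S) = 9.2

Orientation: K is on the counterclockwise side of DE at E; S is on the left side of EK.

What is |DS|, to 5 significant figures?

65.146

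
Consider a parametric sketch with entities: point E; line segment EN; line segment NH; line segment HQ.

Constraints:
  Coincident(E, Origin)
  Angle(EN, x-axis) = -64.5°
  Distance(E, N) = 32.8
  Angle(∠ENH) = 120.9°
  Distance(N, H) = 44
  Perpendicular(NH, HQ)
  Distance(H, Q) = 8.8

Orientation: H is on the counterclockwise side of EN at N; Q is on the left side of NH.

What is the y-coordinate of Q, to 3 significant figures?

-25.0

E is at the origin; EN runs at -64.5° with length 32.8, so N = 32.8·(cos -64.5°, sin -64.5°) = (14.1, -29.6). ∠ENH = 120.9°, so NH runs at -64.5° + (180° − 120.9°) = -5.40° from the x-axis; with |NH| = 44.0, H = N + 44.0·(cos -5.40°, sin -5.40°) = (57.9, -33.7). NH is perpendicular to HQ; with |HQ| = 8.8 on the left of NH, Q = H + 8.8·(0.0941, 0.996) = (58.8, -25.0). So Q.y = -25.0.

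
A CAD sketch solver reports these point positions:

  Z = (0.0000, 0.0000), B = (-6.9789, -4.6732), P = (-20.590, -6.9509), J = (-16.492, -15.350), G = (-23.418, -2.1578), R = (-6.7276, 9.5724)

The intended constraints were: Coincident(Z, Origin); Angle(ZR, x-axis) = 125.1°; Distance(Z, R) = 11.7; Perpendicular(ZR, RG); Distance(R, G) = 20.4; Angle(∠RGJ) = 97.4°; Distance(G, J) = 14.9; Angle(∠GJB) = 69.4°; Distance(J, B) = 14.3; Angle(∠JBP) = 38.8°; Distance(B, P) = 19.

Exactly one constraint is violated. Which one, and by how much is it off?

Distance(B, P) = 19 — off by 5.20.

Z = (0.00, 0.00) ✓; ZR at 125.1° ✓; |ZR| = 11.70 ✓; ∠(ZR, RG) = 90.00° ✓; |RG| = 20.40 ✓; ∠RGJ = 97.40° ✓; |GJ| = 14.90 ✓; ∠GJB = 69.40° ✓; |JB| = 14.30 ✓; ∠JBP = 38.80° ✓; |BP| = 13.80 ✗.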